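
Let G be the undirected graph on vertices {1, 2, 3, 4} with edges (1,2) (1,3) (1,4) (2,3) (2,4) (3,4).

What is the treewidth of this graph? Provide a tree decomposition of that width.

A single bag containing all 4 vertices is trivially a valid decomposition of width 3. On the other hand G contains the 4-clique {1, 2, 3, 4}. A clique must lie in a single bag of any decomposition, so no decomposition can have width below 3. Therefore the treewidth is 3.

Treewidth 3.
Bags: B1 = {1, 2, 3, 4}
Tree: (single bag)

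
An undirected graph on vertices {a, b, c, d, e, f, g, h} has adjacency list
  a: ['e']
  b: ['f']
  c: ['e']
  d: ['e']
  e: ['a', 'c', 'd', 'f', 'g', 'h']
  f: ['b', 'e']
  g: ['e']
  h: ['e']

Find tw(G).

A width-1 tree decomposition is:
Bags: B1 = {e, f}  B2 = {e, g}  B3 = {c, e}  B4 = {a, e}  B5 = {b, f}  B6 = {d, e}  B7 = {e, h}
Tree: B1–B2, B2–B3, B2–B4, B1–B5, B3–B6, B3–B7
The largest bag has 2 vertices, giving width 1; this decomposition certifies tw(G) ≤ 1. Any graph with an edge has treewidth ≥ 1, and G has the edge f–e. The upper and lower bounds meet at 1, so that is the treewidth.

1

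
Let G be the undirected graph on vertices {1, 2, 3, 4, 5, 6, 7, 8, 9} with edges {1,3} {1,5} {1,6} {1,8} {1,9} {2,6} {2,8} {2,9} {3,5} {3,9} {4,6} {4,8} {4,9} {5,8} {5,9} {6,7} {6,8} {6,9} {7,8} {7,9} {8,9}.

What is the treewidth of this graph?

A width-3 tree decomposition is:
Bags: B1 = {2, 6, 8, 9}  B2 = {1, 6, 8, 9}  B3 = {1, 5, 8, 9}  B4 = {6, 7, 8, 9}  B5 = {4, 6, 8, 9}  B6 = {1, 3, 5, 9}
Tree: B1–B2, B2–B3, B2–B4, B1–B5, B3–B6
The largest bag has 4 vertices, giving width 3; this decomposition certifies tw(G) ≤ 3. Conversely, {1, 5, 8, 9} is a clique of size 4, and the vertices of any clique must share a bag in every tree decomposition; so some bag has ≥ 4 vertices and tw(G) ≥ 3. Hence tw(G) = 3 exactly.

3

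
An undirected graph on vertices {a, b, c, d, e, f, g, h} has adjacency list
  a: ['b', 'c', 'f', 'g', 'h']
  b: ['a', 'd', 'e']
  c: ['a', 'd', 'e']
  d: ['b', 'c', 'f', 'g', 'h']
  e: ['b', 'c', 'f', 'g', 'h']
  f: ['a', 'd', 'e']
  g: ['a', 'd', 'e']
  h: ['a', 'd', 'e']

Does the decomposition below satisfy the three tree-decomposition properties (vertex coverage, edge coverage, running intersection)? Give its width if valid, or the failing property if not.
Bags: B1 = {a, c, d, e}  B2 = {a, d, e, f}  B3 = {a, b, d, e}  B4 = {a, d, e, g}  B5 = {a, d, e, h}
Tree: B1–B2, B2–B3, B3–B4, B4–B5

Yes; width 3.

Every vertex of G appears in some bag (union = {a, b, c, d, e, f, g, h}); every edge is covered by a bag; and for each vertex v the set of bags containing v is connected in the bag tree. The decomposition is therefore valid. The largest bag has 4 vertices, so the width is 3.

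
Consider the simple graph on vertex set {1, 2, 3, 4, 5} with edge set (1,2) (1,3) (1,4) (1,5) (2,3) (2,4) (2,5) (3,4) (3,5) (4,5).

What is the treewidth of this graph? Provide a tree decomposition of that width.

Treewidth 4.
One optimal decomposition is:
Bags: B1 = {1, 2, 3, 4, 5}
Tree: (single bag)

A single bag containing all 5 vertices is trivially a valid decomposition of width 4. Conversely, {1, 2, 3, 4, 5} is a clique of size 5, and the vertices of any clique must share a bag in every tree decomposition; so some bag has ≥ 5 vertices and tw(G) ≥ 4. The upper and lower bounds meet at 4, so that is the treewidth.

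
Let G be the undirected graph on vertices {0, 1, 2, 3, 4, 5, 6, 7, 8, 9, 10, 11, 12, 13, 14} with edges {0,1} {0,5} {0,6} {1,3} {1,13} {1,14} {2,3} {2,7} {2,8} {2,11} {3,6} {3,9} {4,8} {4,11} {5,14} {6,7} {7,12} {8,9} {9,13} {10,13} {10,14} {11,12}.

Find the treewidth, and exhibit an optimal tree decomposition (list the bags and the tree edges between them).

The largest bag has 4 vertices, giving width 3; this decomposition certifies tw(G) ≤ 3. For the lower bound: the 4 vertex sets {4,11,12}, {7}, {2}, {3,6,8,9} are disjoint, each induces a connected subgraph, and every pair is joined by at least one edge of G. Contracting each set to a single vertex therefore yields K_{4} as a minor, and since treewidth is minor-monotone, tw(G) ≥ tw(K_{4}) = 3. Therefore the treewidth is 3.

Treewidth 3.
Bags: B1 = {4, 7, 11, 12}  B2 = {2, 4, 7, 11}  B3 = {2, 4, 7, 8}  B4 = {2, 6, 7, 8}  B5 = {2, 3, 6, 8}  B6 = {3, 6, 8, 9}  B7 = {0, 3, 6, 9}  B8 = {0, 1, 3, 9}  B9 = {0, 1, 9, 13}  B10 = {0, 1, 5, 13}  B11 = {1, 5, 13, 14}  B12 = {5, 10, 13, 14}
Tree: B1–B2, B2–B3, B3–B4, B4–B5, B5–B6, B6–B7, B7–B8, B8–B9, B9–B10, B10–B11, B11–B12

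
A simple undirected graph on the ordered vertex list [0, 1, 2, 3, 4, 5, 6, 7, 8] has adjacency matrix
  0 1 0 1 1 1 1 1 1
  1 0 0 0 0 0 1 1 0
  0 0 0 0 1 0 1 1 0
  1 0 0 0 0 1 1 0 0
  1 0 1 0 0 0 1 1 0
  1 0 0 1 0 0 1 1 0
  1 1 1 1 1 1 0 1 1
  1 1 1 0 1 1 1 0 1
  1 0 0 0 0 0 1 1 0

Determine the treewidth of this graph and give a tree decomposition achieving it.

The largest bag has 4 vertices, giving width 3; this decomposition certifies tw(G) ≤ 3. Conversely, {0, 3, 5, 6} is a clique of size 4, and the vertices of any clique must share a bag in every tree decomposition; so some bag has ≥ 4 vertices and tw(G) ≥ 3. Therefore the treewidth is 3.

Treewidth 3.
One optimal decomposition is:
Bags: B1 = {0, 5, 6, 7}  B2 = {0, 3, 5, 6}  B3 = {0, 1, 6, 7}  B4 = {0, 4, 6, 7}  B5 = {2, 4, 6, 7}  B6 = {0, 6, 7, 8}
Tree: B1–B2, B1–B3, B1–B4, B4–B5, B1–B6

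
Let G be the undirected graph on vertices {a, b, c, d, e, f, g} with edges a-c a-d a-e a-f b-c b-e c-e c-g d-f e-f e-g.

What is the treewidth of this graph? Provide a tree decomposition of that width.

Treewidth 2.
One such decomposition:
Bags: B1 = {a, e, f}  B2 = {a, c, e}  B3 = {b, c, e}  B4 = {c, e, g}  B5 = {a, d, f}
Tree: B1–B2, B2–B3, B2–B4, B1–B5

Every bag has size at most 3, so the width is 3 − 1 = 2 and tw(G) ≤ 2. On the other hand G contains the 3-clique {a, d, f}. A clique must lie in a single bag of any decomposition, so no decomposition can have width below 2. The upper and lower bounds meet at 2, so that is the treewidth.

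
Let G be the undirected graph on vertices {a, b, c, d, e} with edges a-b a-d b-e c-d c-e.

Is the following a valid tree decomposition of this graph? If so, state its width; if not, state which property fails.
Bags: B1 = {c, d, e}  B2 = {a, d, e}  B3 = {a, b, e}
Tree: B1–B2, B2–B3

Every vertex of G appears in some bag (union = {a, b, c, d, e}); every edge is covered by a bag; and for each vertex v the set of bags containing v is connected in the bag tree. The decomposition is therefore valid. The largest bag has 3 vertices, so the width is 2.

Yes; width 2.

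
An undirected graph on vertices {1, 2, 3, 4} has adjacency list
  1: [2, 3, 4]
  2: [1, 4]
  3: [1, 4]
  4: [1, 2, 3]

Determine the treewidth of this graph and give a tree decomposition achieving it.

Each bag holds 3 vertices, so the decomposition has width 2, which upper-bounds the treewidth. On the other hand G contains the 3-clique {1, 2, 4}. A clique must lie in a single bag of any decomposition, so no decomposition can have width below 2. Therefore the treewidth is 2.

Treewidth 2.
Bags: B1 = {1, 3, 4}  B2 = {1, 2, 4}
Tree: B1–B2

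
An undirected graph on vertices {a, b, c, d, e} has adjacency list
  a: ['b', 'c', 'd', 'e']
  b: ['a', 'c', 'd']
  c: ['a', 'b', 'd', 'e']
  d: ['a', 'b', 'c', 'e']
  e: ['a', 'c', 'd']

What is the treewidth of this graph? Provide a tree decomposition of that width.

The largest bag has 4 vertices, giving width 3; this decomposition certifies tw(G) ≤ 3. For the lower bound, the 4 vertices {a, c, d, e} are pairwise adjacent, and any tree decomposition puts a clique entirely inside one bag — forcing width ≥ 3. Therefore the treewidth is 3.

Treewidth 3.
Bags: B1 = {a, b, c, d}  B2 = {a, c, d, e}
Tree: B1–B2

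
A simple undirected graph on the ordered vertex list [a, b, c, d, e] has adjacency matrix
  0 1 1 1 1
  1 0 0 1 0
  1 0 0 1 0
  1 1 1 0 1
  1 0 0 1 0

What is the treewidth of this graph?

A width-2 tree decomposition is:
Bags: B1 = {a, d, e}  B2 = {a, b, d}  B3 = {a, c, d}
Tree: B1–B2, B2–B3
The largest bag has 3 vertices, giving width 2; this decomposition certifies tw(G) ≤ 2. Conversely, {a, d, e} is a clique of size 3, and the vertices of any clique must share a bag in every tree decomposition; so some bag has ≥ 3 vertices and tw(G) ≥ 2. Therefore the treewidth is 2.

2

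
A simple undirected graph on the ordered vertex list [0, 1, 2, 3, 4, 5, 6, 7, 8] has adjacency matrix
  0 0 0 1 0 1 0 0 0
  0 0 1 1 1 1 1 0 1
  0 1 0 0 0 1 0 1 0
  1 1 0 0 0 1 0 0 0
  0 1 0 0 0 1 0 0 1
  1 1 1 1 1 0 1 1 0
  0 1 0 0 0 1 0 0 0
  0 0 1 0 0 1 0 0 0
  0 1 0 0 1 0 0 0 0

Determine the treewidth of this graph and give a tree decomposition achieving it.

The largest bag has 3 vertices, giving width 2; this decomposition certifies tw(G) ≤ 2. Conversely, {1, 4, 8} is a clique of size 3, and the vertices of any clique must share a bag in every tree decomposition; so some bag has ≥ 3 vertices and tw(G) ≥ 2. The upper and lower bounds meet at 2, so that is the treewidth.

Treewidth 2.
Bags: B1 = {2, 5, 7}  B2 = {1, 2, 5}  B3 = {1, 5, 6}  B4 = {1, 4, 5}  B5 = {1, 3, 5}  B6 = {0, 3, 5}  B7 = {1, 4, 8}
Tree: B1–B2, B2–B3, B2–B4, B3–B5, B5–B6, B4–B7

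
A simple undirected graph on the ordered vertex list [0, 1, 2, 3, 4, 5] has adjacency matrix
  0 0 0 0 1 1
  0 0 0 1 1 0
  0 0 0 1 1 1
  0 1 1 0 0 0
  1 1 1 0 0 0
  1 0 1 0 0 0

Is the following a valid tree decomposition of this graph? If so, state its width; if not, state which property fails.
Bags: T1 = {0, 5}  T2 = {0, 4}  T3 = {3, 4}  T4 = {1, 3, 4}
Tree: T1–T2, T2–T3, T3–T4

A tree decomposition must satisfy three properties: every vertex lies in some bag; for every edge, both endpoints lie together in some bag; and for every vertex, the bags containing it form a connected subtree. Here vertex 2 appears in no bag, so the decomposition is invalid.

No — vertex 2 appears in no bag.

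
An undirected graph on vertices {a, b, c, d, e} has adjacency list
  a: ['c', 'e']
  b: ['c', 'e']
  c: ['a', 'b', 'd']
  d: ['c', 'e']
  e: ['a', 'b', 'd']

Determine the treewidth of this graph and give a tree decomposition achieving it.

Each bag holds 3 vertices, so the decomposition has width 2, which upper-bounds the treewidth. Since c–b–e–a–c is a cycle in G, G is not acyclic. Forests are exactly the graphs of treewidth ≤ 1, so tw(G) ≥ 2. The upper and lower bounds meet at 2, so that is the treewidth.

Treewidth 2.
One optimal decomposition is:
Bags: B1 = {b, c, e}  B2 = {a, c, e}  B3 = {c, d, e}
Tree: B1–B2, B2–B3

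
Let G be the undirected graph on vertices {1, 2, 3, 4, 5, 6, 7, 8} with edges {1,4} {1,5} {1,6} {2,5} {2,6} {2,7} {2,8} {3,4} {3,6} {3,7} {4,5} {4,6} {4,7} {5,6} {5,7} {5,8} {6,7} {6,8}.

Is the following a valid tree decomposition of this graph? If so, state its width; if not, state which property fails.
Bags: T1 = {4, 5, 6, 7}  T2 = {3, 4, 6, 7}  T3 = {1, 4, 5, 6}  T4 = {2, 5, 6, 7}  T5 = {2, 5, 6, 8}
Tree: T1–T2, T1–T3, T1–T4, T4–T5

Yes; width 3.

Checking the three conditions: (i) the bags cover all of {1, 2, 3, 4, 5, 6, 7, 8}; (ii) for each edge, some bag contains both endpoints; (iii) the bags containing any fixed vertex form a subtree. All hold, so the decomposition is valid with width 4 − 1 = 3.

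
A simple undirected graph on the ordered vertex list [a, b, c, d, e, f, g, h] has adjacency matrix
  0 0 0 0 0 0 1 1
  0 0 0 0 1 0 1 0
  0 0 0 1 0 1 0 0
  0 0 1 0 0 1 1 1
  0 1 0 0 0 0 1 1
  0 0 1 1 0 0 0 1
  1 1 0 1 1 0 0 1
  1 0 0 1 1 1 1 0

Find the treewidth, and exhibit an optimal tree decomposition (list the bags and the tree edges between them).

Each bag holds 3 vertices, so the decomposition has width 2, which upper-bounds the treewidth. For the lower bound, the 3 vertices {d, g, h} are pairwise adjacent, and any tree decomposition puts a clique entirely inside one bag — forcing width ≥ 2. Therefore the treewidth is 2.

Treewidth 2.
One optimal decomposition is:
Bags: B1 = {d, f, h}  B2 = {d, g, h}  B3 = {e, g, h}  B4 = {c, d, f}  B5 = {a, g, h}  B6 = {b, e, g}
Tree: B1–B2, B2–B3, B1–B4, B3–B5, B3–B6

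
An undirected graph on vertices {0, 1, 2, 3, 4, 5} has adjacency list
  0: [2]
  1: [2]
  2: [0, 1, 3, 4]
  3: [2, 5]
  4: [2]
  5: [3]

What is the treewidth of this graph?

1

A width-1 tree decomposition is:
Bags: B1 = {2, 4}  B2 = {2, 3}  B3 = {3, 5}  B4 = {0, 2}  B5 = {1, 2}
Tree: B1–B2, B2–B3, B2–B4, B1–B5
The largest bag has 2 vertices, giving width 1; this decomposition certifies tw(G) ≤ 1. Any graph with an edge has treewidth ≥ 1, and G has the edge 2–4. Therefore the treewidth is 1.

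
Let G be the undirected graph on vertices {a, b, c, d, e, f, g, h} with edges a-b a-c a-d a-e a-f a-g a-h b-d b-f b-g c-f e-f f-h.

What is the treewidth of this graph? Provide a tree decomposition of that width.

Treewidth 2.
One optimal decomposition is:
Bags: B1 = {a, c, f}  B2 = {a, b, f}  B3 = {a, b, g}  B4 = {a, f, h}  B5 = {a, b, d}  B6 = {a, e, f}
Tree: B1–B2, B2–B3, B2–B4, B3–B5, B4–B6

The largest bag has 3 vertices, giving width 2; this decomposition certifies tw(G) ≤ 2. Conversely, {a, b, d} is a clique of size 3, and the vertices of any clique must share a bag in every tree decomposition; so some bag has ≥ 3 vertices and tw(G) ≥ 2. Hence tw(G) = 2 exactly.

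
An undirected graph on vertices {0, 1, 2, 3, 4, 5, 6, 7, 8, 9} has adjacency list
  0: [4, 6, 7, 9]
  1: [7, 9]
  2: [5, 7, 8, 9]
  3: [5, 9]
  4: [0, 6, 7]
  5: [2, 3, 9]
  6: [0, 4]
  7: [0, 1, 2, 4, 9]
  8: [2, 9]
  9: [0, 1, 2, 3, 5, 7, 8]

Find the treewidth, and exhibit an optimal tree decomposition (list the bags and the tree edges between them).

Treewidth 2.
One such decomposition:
Bags: B1 = {0, 7, 9}  B2 = {1, 7, 9}  B3 = {2, 7, 9}  B4 = {2, 8, 9}  B5 = {0, 4, 7}  B6 = {0, 4, 6}  B7 = {2, 5, 9}  B8 = {3, 5, 9}
Tree: B1–B2, B1–B3, B3–B4, B1–B5, B5–B6, B4–B7, B7–B8

Each bag holds 3 vertices, so the decomposition has width 2, which upper-bounds the treewidth. For the lower bound, the 3 vertices {0, 7, 9} are pairwise adjacent, and any tree decomposition puts a clique entirely inside one bag — forcing width ≥ 2. The upper and lower bounds meet at 2, so that is the treewidth.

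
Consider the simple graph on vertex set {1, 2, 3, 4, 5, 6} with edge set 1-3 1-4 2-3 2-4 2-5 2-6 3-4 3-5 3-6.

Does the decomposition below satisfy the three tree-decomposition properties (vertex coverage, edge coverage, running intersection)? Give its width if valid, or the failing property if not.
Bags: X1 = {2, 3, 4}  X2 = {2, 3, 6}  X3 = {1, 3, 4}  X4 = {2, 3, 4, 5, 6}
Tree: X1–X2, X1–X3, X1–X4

No — bags containing vertex 6 are not connected in the tree.

A tree decomposition must satisfy three properties: every vertex lies in some bag; for every edge, both endpoints lie together in some bag; and for every vertex, the bags containing it form a connected subtree. Here bags containing vertex 6 are not connected in the tree, so the decomposition is invalid.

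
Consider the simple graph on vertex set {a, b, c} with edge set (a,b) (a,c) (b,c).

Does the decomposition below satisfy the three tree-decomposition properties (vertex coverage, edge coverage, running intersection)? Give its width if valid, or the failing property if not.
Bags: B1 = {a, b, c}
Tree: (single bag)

Yes; width 2.

Every vertex of G appears in some bag (union = {a, b, c}); every edge is covered by a bag; and for each vertex v the set of bags containing v is connected in the bag tree. The decomposition is therefore valid. The largest bag has 3 vertices, so the width is 2.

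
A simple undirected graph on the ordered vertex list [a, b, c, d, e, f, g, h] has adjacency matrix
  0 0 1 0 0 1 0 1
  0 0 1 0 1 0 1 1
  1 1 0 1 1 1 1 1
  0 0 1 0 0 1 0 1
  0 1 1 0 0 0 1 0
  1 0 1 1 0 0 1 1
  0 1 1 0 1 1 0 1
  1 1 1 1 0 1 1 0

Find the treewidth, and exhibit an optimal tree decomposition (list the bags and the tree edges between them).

Each bag holds 4 vertices, so the decomposition has width 3, which upper-bounds the treewidth. For the lower bound, the 4 vertices {b, c, e, g} are pairwise adjacent, and any tree decomposition puts a clique entirely inside one bag — forcing width ≥ 3. Hence tw(G) = 3 exactly.

Treewidth 3.
One optimal decomposition is:
Bags: B1 = {b, c, g, h}  B2 = {c, f, g, h}  B3 = {b, c, e, g}  B4 = {c, d, f, h}  B5 = {a, c, f, h}
Tree: B1–B2, B1–B3, B2–B4, B2–B5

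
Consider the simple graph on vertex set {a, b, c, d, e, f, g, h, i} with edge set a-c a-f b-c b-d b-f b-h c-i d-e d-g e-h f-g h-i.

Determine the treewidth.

3

A width-3 tree decomposition is:
Bags: B1 = {a, c, f, i}  B2 = {b, c, f, i}  B3 = {b, f, h, i}  B4 = {b, f, g, h}  B5 = {b, d, g, h}  B6 = {d, e, g, h}
Tree: B1–B2, B2–B3, B3–B4, B4–B5, B5–B6
Every bag has size at most 4, so the width is 4 − 1 = 3 and tw(G) ≤ 3. For the lower bound: the 4 vertex sets {a,c,i}, {f}, {b}, {d,e,g,h} are disjoint, each induces a connected subgraph, and every pair is joined by at least one edge of G. Contracting each set to a single vertex therefore yields K_{4} as a minor, and since treewidth is minor-monotone, tw(G) ≥ tw(K_{4}) = 3. The upper and lower bounds meet at 3, so that is the treewidth.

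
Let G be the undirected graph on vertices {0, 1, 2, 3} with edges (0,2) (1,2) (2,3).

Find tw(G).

A width-1 tree decomposition is:
Bags: B1 = {2, 3}  B2 = {1, 2}  B3 = {0, 2}
Tree: B1–B2, B2–B3
Each bag holds 2 vertices, so the decomposition has width 1, which upper-bounds the treewidth. G has an edge, so its treewidth is at least 1. Combining the bounds, tw(G) = 1.

1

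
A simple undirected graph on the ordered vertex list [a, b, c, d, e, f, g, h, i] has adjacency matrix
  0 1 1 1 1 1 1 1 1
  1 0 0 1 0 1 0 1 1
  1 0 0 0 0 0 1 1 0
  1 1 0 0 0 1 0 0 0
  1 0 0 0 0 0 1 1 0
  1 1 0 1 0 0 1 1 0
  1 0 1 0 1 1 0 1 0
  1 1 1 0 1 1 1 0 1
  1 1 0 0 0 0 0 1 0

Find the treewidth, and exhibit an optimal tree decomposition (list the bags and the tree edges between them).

Treewidth 3.
Bags: B1 = {a, b, f, h}  B2 = {a, f, g, h}  B3 = {a, c, g, h}  B4 = {a, b, d, f}  B5 = {a, e, g, h}  B6 = {a, b, h, i}
Tree: B1–B2, B2–B3, B1–B4, B3–B5, B1–B6

The largest bag has 4 vertices, giving width 3; this decomposition certifies tw(G) ≤ 3. For the lower bound, the 4 vertices {a, b, d, f} are pairwise adjacent, and any tree decomposition puts a clique entirely inside one bag — forcing width ≥ 3. Combining the bounds, tw(G) = 3.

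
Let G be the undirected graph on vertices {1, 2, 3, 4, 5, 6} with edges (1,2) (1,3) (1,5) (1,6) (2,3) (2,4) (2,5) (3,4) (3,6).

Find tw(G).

A width-2 tree decomposition is:
Bags: B1 = {1, 2, 5}  B2 = {1, 2, 3}  B3 = {1, 3, 6}  B4 = {2, 3, 4}
Tree: B1–B2, B2–B3, B2–B4
Each bag holds 3 vertices, so the decomposition has width 2, which upper-bounds the treewidth. For the lower bound, the 3 vertices {1, 2, 3} are pairwise adjacent, and any tree decomposition puts a clique entirely inside one bag — forcing width ≥ 2. The upper and lower bounds meet at 2, so that is the treewidth.

2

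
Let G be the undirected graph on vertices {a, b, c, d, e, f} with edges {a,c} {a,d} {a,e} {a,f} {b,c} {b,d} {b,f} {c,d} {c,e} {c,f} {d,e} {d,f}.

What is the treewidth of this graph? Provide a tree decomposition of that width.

Each bag holds 4 vertices, so the decomposition has width 3, which upper-bounds the treewidth. For the lower bound, the 4 vertices {a, c, d, e} are pairwise adjacent, and any tree decomposition puts a clique entirely inside one bag — forcing width ≥ 3. Therefore the treewidth is 3.

Treewidth 3.
One such decomposition:
Bags: B1 = {a, c, d, e}  B2 = {a, c, d, f}  B3 = {b, c, d, f}
Tree: B1–B2, B2–B3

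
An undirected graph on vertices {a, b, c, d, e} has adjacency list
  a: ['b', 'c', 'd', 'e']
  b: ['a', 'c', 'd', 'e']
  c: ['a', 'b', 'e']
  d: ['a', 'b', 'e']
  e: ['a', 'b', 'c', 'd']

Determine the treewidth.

A width-3 tree decomposition is:
Bags: B1 = {a, b, c, e}  B2 = {a, b, d, e}
Tree: B1–B2
Each bag holds 4 vertices, so the decomposition has width 3, which upper-bounds the treewidth. For the lower bound, the 4 vertices {a, b, d, e} are pairwise adjacent, and any tree decomposition puts a clique entirely inside one bag — forcing width ≥ 3. Combining the bounds, tw(G) = 3.

3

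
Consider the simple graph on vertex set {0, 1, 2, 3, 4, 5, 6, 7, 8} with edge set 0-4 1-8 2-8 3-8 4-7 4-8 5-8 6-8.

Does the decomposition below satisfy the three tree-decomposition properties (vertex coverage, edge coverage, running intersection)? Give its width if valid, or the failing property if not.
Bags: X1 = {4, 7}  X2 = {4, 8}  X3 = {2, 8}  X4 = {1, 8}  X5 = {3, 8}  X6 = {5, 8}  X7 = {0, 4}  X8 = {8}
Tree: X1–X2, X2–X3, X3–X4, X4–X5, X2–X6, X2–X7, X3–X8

A tree decomposition must satisfy three properties: every vertex lies in some bag; for every edge, both endpoints lie together in some bag; and for every vertex, the bags containing it form a connected subtree. Here vertex 6 appears in no bag, so the decomposition is invalid.

No — vertex 6 appears in no bag.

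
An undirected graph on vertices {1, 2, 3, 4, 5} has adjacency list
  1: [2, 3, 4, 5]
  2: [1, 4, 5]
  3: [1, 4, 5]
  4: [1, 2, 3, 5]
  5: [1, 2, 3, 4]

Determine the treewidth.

A width-3 tree decomposition is:
Bags: B1 = {1, 2, 4, 5}  B2 = {1, 3, 4, 5}
Tree: B1–B2
The largest bag has 4 vertices, giving width 3; this decomposition certifies tw(G) ≤ 3. On the other hand G contains the 4-clique {1, 2, 4, 5}. A clique must lie in a single bag of any decomposition, so no decomposition can have width below 3. Therefore the treewidth is 3.

3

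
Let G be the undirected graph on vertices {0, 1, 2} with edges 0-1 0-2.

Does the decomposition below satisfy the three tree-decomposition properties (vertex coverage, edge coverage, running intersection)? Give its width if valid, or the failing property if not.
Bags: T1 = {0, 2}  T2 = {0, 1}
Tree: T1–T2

Vertex coverage: the bags together contain {0, 1, 2}, the full vertex set. Edge coverage: each edge of G has both endpoints in at least one bag. Running intersection: for every vertex, the bags containing it form a connected subtree. All three properties hold, so this is a valid tree decomposition of width max|bag| − 1 = 1, and hence tw(G) ≤ 1.

Yes; width 1.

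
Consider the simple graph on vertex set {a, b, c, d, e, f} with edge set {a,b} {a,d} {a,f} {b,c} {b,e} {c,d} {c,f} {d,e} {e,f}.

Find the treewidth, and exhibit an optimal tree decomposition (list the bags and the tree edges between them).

The largest bag has 4 vertices, giving width 3; this decomposition certifies tw(G) ≤ 3. For the lower bound: the 4 vertex sets {c,d}, {a,b}, {f}, {e} are disjoint, each induces a connected subgraph, and every pair is joined by at least one edge of G. Contracting each set to a single vertex therefore yields K_{4} as a minor, and since treewidth is minor-monotone, tw(G) ≥ tw(K_{4}) = 3. The upper and lower bounds meet at 3, so that is the treewidth.

Treewidth 3.
Bags: B1 = {b, c, d, f}  B2 = {a, b, d, f}  B3 = {b, d, e, f}
Tree: B1–B2, B2–B3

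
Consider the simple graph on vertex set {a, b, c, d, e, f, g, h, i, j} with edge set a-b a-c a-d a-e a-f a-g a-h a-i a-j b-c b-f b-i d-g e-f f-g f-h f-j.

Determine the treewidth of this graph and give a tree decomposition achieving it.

Every bag has size at most 3, so the width is 3 − 1 = 2 and tw(G) ≤ 2. On the other hand G contains the 3-clique {a, d, g}. A clique must lie in a single bag of any decomposition, so no decomposition can have width below 2. The upper and lower bounds meet at 2, so that is the treewidth.

Treewidth 2.
One optimal decomposition is:
Bags: B1 = {a, b, f}  B2 = {a, f, h}  B3 = {a, e, f}  B4 = {a, f, g}  B5 = {a, d, g}  B6 = {a, b, c}  B7 = {a, f, j}  B8 = {a, b, i}
Tree: B1–B2, B1–B3, B3–B4, B4–B5, B1–B6, B1–B7, B1–B8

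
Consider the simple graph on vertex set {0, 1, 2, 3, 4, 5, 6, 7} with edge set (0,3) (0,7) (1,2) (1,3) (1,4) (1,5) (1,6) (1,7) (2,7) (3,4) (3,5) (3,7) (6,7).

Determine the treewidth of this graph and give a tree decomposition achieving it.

The largest bag has 3 vertices, giving width 2; this decomposition certifies tw(G) ≤ 2. Conversely, {0, 3, 7} is a clique of size 3, and the vertices of any clique must share a bag in every tree decomposition; so some bag has ≥ 3 vertices and tw(G) ≥ 2. Therefore the treewidth is 2.

Treewidth 2.
Bags: B1 = {1, 3, 7}  B2 = {1, 2, 7}  B3 = {1, 6, 7}  B4 = {1, 3, 5}  B5 = {1, 3, 4}  B6 = {0, 3, 7}
Tree: B1–B2, B1–B3, B1–B4, B1–B5, B1–B6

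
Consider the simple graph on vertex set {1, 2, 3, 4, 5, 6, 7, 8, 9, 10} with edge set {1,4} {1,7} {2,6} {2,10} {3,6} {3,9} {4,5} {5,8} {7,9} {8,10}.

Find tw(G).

A width-2 tree decomposition is:
Bags: B1 = {3, 7, 9}  B2 = {3, 6, 7}  B3 = {2, 6, 7}  B4 = {2, 7, 10}  B5 = {7, 8, 10}  B6 = {5, 7, 8}  B7 = {4, 5, 7}  B8 = {1, 4, 7}
Tree: B1–B2, B2–B3, B3–B4, B4–B5, B5–B6, B6–B7, B7–B8
Each bag holds 3 vertices, so the decomposition has width 2, which upper-bounds the treewidth. The edges 7–9–3–6–2–10–8–5–4–1–7 form a cycle, so G is not a tree and its treewidth is at least 2. Therefore the treewidth is 2.

2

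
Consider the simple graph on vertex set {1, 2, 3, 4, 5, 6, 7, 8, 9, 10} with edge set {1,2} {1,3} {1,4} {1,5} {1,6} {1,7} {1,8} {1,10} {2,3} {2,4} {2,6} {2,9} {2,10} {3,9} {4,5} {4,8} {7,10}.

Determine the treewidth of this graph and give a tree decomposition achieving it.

Treewidth 2.
One such decomposition:
Bags: B1 = {1, 7, 10}  B2 = {1, 2, 10}  B3 = {1, 2, 3}  B4 = {2, 3, 9}  B5 = {1, 2, 4}  B6 = {1, 2, 6}  B7 = {1, 4, 8}  B8 = {1, 4, 5}
Tree: B1–B2, B2–B3, B3–B4, B3–B5, B2–B6, B5–B7, B7–B8

Every bag has size at most 3, so the width is 3 − 1 = 2 and tw(G) ≤ 2. For the lower bound, the 3 vertices {1, 4, 8} are pairwise adjacent, and any tree decomposition puts a clique entirely inside one bag — forcing width ≥ 2. The upper and lower bounds meet at 2, so that is the treewidth.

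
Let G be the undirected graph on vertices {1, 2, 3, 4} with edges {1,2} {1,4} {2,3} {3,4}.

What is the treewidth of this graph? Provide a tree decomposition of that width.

Every bag has size at most 3, so the width is 3 − 1 = 2 and tw(G) ≤ 2. The edges 2–3–4–1–2 form a cycle, so G is not a tree and its treewidth is at least 2. Hence tw(G) = 2 exactly.

Treewidth 2.
One such decomposition:
Bags: B1 = {2, 3, 4}  B2 = {1, 2, 4}
Tree: B1–B2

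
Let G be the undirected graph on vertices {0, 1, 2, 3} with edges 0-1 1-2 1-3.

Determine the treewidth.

1

A width-1 tree decomposition is:
Bags: B1 = {1, 3}  B2 = {1, 2}  B3 = {0, 1}
Tree: B1–B2, B1–B3
Every bag has size at most 2, so the width is 2 − 1 = 1 and tw(G) ≤ 1. G has an edge, so its treewidth is at least 1. Therefore the treewidth is 1.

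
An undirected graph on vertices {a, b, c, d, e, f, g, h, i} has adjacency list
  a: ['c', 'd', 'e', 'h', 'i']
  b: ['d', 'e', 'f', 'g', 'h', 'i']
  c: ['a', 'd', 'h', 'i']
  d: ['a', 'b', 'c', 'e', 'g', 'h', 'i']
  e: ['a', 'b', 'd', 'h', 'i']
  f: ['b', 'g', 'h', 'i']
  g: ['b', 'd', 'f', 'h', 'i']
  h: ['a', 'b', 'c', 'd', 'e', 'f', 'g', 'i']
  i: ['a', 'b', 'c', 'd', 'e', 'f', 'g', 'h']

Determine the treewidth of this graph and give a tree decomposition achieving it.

Treewidth 4.
Bags: B1 = {b, d, e, h, i}  B2 = {a, d, e, h, i}  B3 = {b, d, g, h, i}  B4 = {b, f, g, h, i}  B5 = {a, c, d, h, i}
Tree: B1–B2, B1–B3, B3–B4, B2–B5

Each bag holds 5 vertices, so the decomposition has width 4, which upper-bounds the treewidth. On the other hand G contains the 5-clique {a, c, d, h, i}. A clique must lie in a single bag of any decomposition, so no decomposition can have width below 4. Hence tw(G) = 4 exactly.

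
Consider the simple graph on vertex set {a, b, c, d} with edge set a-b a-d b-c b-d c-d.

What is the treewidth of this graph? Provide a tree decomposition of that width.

The largest bag has 3 vertices, giving width 2; this decomposition certifies tw(G) ≤ 2. Conversely, {b, c, d} is a clique of size 3, and the vertices of any clique must share a bag in every tree decomposition; so some bag has ≥ 3 vertices and tw(G) ≥ 2. Hence tw(G) = 2 exactly.

Treewidth 2.
One optimal decomposition is:
Bags: B1 = {a, b, d}  B2 = {b, c, d}
Tree: B1–B2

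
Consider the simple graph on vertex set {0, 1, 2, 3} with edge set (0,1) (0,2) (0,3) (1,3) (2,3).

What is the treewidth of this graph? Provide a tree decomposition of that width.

Treewidth 2.
One optimal decomposition is:
Bags: B1 = {0, 2, 3}  B2 = {0, 1, 3}
Tree: B1–B2

The largest bag has 3 vertices, giving width 2; this decomposition certifies tw(G) ≤ 2. Conversely, {0, 1, 3} is a clique of size 3, and the vertices of any clique must share a bag in every tree decomposition; so some bag has ≥ 3 vertices and tw(G) ≥ 2. Hence tw(G) = 2 exactly.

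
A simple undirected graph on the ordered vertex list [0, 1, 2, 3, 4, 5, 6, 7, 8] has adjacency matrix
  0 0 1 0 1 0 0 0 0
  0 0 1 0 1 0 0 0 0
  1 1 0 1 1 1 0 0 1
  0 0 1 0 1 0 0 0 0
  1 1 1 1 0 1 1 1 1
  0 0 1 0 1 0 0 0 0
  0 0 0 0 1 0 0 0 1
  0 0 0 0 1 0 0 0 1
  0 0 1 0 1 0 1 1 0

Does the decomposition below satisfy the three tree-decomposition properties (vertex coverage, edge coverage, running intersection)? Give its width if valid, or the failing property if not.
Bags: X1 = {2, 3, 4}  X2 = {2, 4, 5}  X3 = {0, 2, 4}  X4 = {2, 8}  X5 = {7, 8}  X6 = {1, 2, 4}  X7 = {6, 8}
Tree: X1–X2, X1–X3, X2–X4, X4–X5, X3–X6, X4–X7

A tree decomposition must satisfy three properties: every vertex lies in some bag; for every edge, both endpoints lie together in some bag; and for every vertex, the bags containing it form a connected subtree. Here edge (4,8) lies in no bag, so the decomposition is invalid.

No — edge (4,8) lies in no bag.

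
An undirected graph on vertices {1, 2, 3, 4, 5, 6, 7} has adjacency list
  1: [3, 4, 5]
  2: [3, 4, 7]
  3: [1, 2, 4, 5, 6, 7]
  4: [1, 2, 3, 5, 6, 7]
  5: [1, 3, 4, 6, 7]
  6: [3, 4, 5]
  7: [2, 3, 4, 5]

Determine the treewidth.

3

A width-3 tree decomposition is:
Bags: B1 = {3, 4, 5, 6}  B2 = {3, 4, 5, 7}  B3 = {1, 3, 4, 5}  B4 = {2, 3, 4, 7}
Tree: B1–B2, B1–B3, B2–B4
Every bag has size at most 4, so the width is 4 − 1 = 3 and tw(G) ≤ 3. For the lower bound, the 4 vertices {2, 3, 4, 7} are pairwise adjacent, and any tree decomposition puts a clique entirely inside one bag — forcing width ≥ 3. Combining the bounds, tw(G) = 3.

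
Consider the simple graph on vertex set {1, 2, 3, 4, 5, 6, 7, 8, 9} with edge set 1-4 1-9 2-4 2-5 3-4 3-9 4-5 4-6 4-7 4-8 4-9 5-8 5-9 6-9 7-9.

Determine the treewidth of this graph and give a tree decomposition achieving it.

Treewidth 2.
One such decomposition:
Bags: B1 = {3, 4, 9}  B2 = {4, 7, 9}  B3 = {4, 5, 9}  B4 = {4, 5, 8}  B5 = {1, 4, 9}  B6 = {2, 4, 5}  B7 = {4, 6, 9}
Tree: B1–B2, B2–B3, B3–B4, B3–B5, B3–B6, B5–B7

Every bag has size at most 3, so the width is 3 − 1 = 2 and tw(G) ≤ 2. On the other hand G contains the 3-clique {4, 5, 8}. A clique must lie in a single bag of any decomposition, so no decomposition can have width below 2. Combining the bounds, tw(G) = 2.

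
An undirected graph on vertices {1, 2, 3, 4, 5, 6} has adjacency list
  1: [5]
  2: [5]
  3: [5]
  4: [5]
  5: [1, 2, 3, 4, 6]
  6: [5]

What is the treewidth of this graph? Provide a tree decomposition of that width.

The largest bag has 2 vertices, giving width 1; this decomposition certifies tw(G) ≤ 1. Since G has at least one edge (e.g. 5–1), it is not an edgeless graph, so tw(G) ≥ 1. Therefore the treewidth is 1.

Treewidth 1.
One optimal decomposition is:
Bags: B1 = {1, 5}  B2 = {4, 5}  B3 = {2, 5}  B4 = {3, 5}  B5 = {5, 6}
Tree: B1–B2, B1–B3, B2–B4, B4–B5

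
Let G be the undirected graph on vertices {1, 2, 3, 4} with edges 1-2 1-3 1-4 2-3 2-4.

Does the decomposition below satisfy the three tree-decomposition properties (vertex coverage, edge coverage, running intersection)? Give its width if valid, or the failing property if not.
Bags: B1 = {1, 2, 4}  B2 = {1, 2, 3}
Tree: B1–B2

Every vertex of G appears in some bag (union = {1, 2, 3, 4}); every edge is covered by a bag; and for each vertex v the set of bags containing v is connected in the bag tree. The decomposition is therefore valid. The largest bag has 3 vertices, so the width is 2.

Yes; width 2.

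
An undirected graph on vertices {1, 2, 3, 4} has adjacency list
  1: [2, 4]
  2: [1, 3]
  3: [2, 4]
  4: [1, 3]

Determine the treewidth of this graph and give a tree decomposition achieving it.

Each bag holds 3 vertices, so the decomposition has width 2, which upper-bounds the treewidth. For the lower bound, G contains the cycle 2–1–4–3–2, so G is not a forest; only forests have treewidth ≤ 1, hence tw(G) ≥ 2. The upper and lower bounds meet at 2, so that is the treewidth.

Treewidth 2.
One such decomposition:
Bags: B1 = {1, 2, 4}  B2 = {2, 3, 4}
Tree: B1–B2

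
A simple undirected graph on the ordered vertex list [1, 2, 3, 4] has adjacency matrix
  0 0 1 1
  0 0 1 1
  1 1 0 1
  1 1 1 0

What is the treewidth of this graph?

A width-2 tree decomposition is:
Bags: B1 = {2, 3, 4}  B2 = {1, 3, 4}
Tree: B1–B2
Every bag has size at most 3, so the width is 3 − 1 = 2 and tw(G) ≤ 2. Conversely, {1, 3, 4} is a clique of size 3, and the vertices of any clique must share a bag in every tree decomposition; so some bag has ≥ 3 vertices and tw(G) ≥ 2. Hence tw(G) = 2 exactly.

2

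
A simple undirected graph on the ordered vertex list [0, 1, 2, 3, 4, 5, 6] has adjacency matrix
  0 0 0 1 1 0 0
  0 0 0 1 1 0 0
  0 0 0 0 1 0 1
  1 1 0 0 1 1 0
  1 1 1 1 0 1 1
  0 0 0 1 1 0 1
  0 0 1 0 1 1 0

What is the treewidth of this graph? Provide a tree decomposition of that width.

Each bag holds 3 vertices, so the decomposition has width 2, which upper-bounds the treewidth. Conversely, {2, 4, 6} is a clique of size 3, and the vertices of any clique must share a bag in every tree decomposition; so some bag has ≥ 3 vertices and tw(G) ≥ 2. Therefore the treewidth is 2.

Treewidth 2.
One optimal decomposition is:
Bags: B1 = {3, 4, 5}  B2 = {4, 5, 6}  B3 = {0, 3, 4}  B4 = {1, 3, 4}  B5 = {2, 4, 6}
Tree: B1–B2, B1–B3, B3–B4, B2–B5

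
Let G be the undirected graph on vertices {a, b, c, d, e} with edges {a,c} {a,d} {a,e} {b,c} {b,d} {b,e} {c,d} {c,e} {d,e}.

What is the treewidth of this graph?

3

A width-3 tree decomposition is:
Bags: B1 = {b, c, d, e}  B2 = {a, c, d, e}
Tree: B1–B2
Every bag has size at most 4, so the width is 4 − 1 = 3 and tw(G) ≤ 3. For the lower bound, the 4 vertices {a, c, d, e} are pairwise adjacent, and any tree decomposition puts a clique entirely inside one bag — forcing width ≥ 3. Hence tw(G) = 3 exactly.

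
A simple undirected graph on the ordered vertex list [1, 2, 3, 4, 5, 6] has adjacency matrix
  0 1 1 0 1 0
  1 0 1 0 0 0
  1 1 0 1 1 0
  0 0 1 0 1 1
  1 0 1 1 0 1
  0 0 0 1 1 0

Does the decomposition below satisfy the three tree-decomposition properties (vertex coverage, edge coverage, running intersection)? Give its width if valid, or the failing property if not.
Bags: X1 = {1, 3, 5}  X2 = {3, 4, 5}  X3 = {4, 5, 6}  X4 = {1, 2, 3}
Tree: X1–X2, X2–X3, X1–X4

Yes; width 2.

Every vertex of G appears in some bag (union = {1, 2, 3, 4, 5, 6}); every edge is covered by a bag; and for each vertex v the set of bags containing v is connected in the bag tree. The decomposition is therefore valid. The largest bag has 3 vertices, so the width is 2.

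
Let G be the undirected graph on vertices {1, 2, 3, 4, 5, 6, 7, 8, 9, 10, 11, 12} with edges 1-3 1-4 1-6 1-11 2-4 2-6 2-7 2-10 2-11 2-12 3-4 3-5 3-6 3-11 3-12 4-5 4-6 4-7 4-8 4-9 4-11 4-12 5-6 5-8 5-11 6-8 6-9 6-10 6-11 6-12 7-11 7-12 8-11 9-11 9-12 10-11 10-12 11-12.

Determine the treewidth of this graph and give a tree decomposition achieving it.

The largest bag has 5 vertices, giving width 4; this decomposition certifies tw(G) ≤ 4. On the other hand G contains the 5-clique {2, 6, 10, 11, 12}. A clique must lie in a single bag of any decomposition, so no decomposition can have width below 4. The upper and lower bounds meet at 4, so that is the treewidth.

Treewidth 4.
Bags: B1 = {3, 4, 6, 11, 12}  B2 = {2, 4, 6, 11, 12}  B3 = {2, 4, 7, 11, 12}  B4 = {3, 4, 5, 6, 11}  B5 = {4, 6, 9, 11, 12}  B6 = {2, 6, 10, 11, 12}  B7 = {1, 3, 4, 6, 11}  B8 = {4, 5, 6, 8, 11}
Tree: B1–B2, B2–B3, B1–B4, B1–B5, B2–B6, B1–B7, B4–B8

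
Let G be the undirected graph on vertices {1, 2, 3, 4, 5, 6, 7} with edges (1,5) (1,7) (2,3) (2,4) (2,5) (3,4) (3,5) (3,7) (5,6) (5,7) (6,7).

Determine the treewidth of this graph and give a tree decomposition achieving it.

Every bag has size at most 3, so the width is 3 − 1 = 2 and tw(G) ≤ 2. On the other hand G contains the 3-clique {2, 3, 4}. A clique must lie in a single bag of any decomposition, so no decomposition can have width below 2. Therefore the treewidth is 2.

Treewidth 2.
One such decomposition:
Bags: B1 = {2, 3, 5}  B2 = {3, 5, 7}  B3 = {5, 6, 7}  B4 = {1, 5, 7}  B5 = {2, 3, 4}
Tree: B1–B2, B2–B3, B2–B4, B1–B5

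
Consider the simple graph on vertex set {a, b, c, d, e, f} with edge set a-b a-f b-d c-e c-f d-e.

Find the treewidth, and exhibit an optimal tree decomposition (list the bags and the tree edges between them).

Treewidth 2.
One optimal decomposition is:
Bags: B1 = {c, e, f}  B2 = {d, e, f}  B3 = {b, d, f}  B4 = {a, b, f}
Tree: B1–B2, B2–B3, B3–B4

The largest bag has 3 vertices, giving width 2; this decomposition certifies tw(G) ≤ 2. For the lower bound, G contains the cycle f–c–e–d–b–a–f, so G is not a forest; only forests have treewidth ≤ 1, hence tw(G) ≥ 2. The upper and lower bounds meet at 2, so that is the treewidth.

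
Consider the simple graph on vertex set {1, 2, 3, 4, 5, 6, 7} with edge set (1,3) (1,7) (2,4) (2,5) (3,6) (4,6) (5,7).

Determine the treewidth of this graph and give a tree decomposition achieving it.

Treewidth 2.
One optimal decomposition is:
Bags: B1 = {1, 3, 6}  B2 = {1, 6, 7}  B3 = {5, 6, 7}  B4 = {2, 5, 6}  B5 = {2, 4, 6}
Tree: B1–B2, B2–B3, B3–B4, B4–B5

The largest bag has 3 vertices, giving width 2; this decomposition certifies tw(G) ≤ 2. The edges 6–3–1–7–5–2–4–6 form a cycle, so G is not a tree and its treewidth is at least 2. Therefore the treewidth is 2.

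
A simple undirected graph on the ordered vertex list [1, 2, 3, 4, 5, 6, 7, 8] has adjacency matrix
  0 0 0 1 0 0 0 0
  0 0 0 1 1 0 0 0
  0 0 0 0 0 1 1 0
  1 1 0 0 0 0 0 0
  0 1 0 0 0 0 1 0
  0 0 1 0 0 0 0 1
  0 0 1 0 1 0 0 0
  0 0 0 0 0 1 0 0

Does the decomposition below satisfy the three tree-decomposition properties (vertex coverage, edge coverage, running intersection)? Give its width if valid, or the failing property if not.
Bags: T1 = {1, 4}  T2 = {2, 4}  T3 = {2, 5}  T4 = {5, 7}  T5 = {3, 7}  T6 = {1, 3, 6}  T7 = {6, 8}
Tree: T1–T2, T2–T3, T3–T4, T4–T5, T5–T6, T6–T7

No — bags containing vertex 1 are not connected in the tree.

A tree decomposition must satisfy three properties: every vertex lies in some bag; for every edge, both endpoints lie together in some bag; and for every vertex, the bags containing it form a connected subtree. Here bags containing vertex 1 are not connected in the tree, so the decomposition is invalid.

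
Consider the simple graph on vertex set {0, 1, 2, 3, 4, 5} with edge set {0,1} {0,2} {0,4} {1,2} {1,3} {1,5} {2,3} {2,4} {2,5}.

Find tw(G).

A width-2 tree decomposition is:
Bags: B1 = {0, 2, 4}  B2 = {0, 1, 2}  B3 = {1, 2, 5}  B4 = {1, 2, 3}
Tree: B1–B2, B2–B3, B3–B4
Each bag holds 3 vertices, so the decomposition has width 2, which upper-bounds the treewidth. Conversely, {0, 1, 2} is a clique of size 3, and the vertices of any clique must share a bag in every tree decomposition; so some bag has ≥ 3 vertices and tw(G) ≥ 2. Combining the bounds, tw(G) = 2.

2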